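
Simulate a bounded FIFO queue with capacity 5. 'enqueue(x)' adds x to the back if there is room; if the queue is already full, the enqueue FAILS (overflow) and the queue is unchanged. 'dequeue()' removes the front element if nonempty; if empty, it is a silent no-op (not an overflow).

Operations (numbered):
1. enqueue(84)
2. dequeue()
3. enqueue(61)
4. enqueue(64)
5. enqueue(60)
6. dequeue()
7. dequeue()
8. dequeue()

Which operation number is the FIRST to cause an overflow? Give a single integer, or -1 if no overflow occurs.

1. enqueue(84): size=1
2. dequeue(): size=0
3. enqueue(61): size=1
4. enqueue(64): size=2
5. enqueue(60): size=3
6. dequeue(): size=2
7. dequeue(): size=1
8. dequeue(): size=0

Answer: -1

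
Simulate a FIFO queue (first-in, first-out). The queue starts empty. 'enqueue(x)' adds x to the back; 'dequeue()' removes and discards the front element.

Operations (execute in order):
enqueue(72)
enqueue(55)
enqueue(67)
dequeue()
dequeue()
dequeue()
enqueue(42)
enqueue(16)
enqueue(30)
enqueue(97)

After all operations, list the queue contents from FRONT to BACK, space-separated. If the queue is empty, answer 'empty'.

Answer: 42 16 30 97

Derivation:
enqueue(72): [72]
enqueue(55): [72, 55]
enqueue(67): [72, 55, 67]
dequeue(): [55, 67]
dequeue(): [67]
dequeue(): []
enqueue(42): [42]
enqueue(16): [42, 16]
enqueue(30): [42, 16, 30]
enqueue(97): [42, 16, 30, 97]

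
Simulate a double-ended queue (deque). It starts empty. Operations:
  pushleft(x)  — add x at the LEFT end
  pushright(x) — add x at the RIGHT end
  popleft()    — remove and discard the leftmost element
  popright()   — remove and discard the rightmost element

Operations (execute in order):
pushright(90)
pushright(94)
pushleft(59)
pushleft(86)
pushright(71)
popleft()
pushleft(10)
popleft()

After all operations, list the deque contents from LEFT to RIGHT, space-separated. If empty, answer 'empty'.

Answer: 59 90 94 71

Derivation:
pushright(90): [90]
pushright(94): [90, 94]
pushleft(59): [59, 90, 94]
pushleft(86): [86, 59, 90, 94]
pushright(71): [86, 59, 90, 94, 71]
popleft(): [59, 90, 94, 71]
pushleft(10): [10, 59, 90, 94, 71]
popleft(): [59, 90, 94, 71]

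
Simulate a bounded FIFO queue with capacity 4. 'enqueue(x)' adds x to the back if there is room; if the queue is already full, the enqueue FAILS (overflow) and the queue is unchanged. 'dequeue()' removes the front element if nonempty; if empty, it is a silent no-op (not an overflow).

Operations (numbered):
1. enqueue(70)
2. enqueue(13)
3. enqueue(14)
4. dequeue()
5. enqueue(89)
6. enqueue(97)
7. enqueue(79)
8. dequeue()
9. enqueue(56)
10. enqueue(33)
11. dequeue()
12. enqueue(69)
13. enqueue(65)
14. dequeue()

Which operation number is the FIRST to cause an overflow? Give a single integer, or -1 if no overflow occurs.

1. enqueue(70): size=1
2. enqueue(13): size=2
3. enqueue(14): size=3
4. dequeue(): size=2
5. enqueue(89): size=3
6. enqueue(97): size=4
7. enqueue(79): size=4=cap → OVERFLOW (fail)
8. dequeue(): size=3
9. enqueue(56): size=4
10. enqueue(33): size=4=cap → OVERFLOW (fail)
11. dequeue(): size=3
12. enqueue(69): size=4
13. enqueue(65): size=4=cap → OVERFLOW (fail)
14. dequeue(): size=3

Answer: 7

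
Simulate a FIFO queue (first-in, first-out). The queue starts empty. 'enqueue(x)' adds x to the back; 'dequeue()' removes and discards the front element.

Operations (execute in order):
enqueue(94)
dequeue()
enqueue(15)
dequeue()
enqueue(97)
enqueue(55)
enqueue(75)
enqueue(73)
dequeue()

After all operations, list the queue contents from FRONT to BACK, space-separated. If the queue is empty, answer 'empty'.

Answer: 55 75 73

Derivation:
enqueue(94): [94]
dequeue(): []
enqueue(15): [15]
dequeue(): []
enqueue(97): [97]
enqueue(55): [97, 55]
enqueue(75): [97, 55, 75]
enqueue(73): [97, 55, 75, 73]
dequeue(): [55, 75, 73]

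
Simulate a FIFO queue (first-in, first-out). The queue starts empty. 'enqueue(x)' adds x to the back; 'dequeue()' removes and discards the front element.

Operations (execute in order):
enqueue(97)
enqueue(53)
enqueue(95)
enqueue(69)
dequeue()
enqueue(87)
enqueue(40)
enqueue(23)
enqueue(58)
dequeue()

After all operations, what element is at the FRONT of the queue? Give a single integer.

enqueue(97): queue = [97]
enqueue(53): queue = [97, 53]
enqueue(95): queue = [97, 53, 95]
enqueue(69): queue = [97, 53, 95, 69]
dequeue(): queue = [53, 95, 69]
enqueue(87): queue = [53, 95, 69, 87]
enqueue(40): queue = [53, 95, 69, 87, 40]
enqueue(23): queue = [53, 95, 69, 87, 40, 23]
enqueue(58): queue = [53, 95, 69, 87, 40, 23, 58]
dequeue(): queue = [95, 69, 87, 40, 23, 58]

Answer: 95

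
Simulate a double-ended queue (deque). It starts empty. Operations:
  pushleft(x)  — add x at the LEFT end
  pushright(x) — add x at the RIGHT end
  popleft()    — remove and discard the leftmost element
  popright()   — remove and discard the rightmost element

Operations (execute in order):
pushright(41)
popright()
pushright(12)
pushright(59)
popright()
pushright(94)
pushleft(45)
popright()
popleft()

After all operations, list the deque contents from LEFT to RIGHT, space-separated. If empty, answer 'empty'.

Answer: 12

Derivation:
pushright(41): [41]
popright(): []
pushright(12): [12]
pushright(59): [12, 59]
popright(): [12]
pushright(94): [12, 94]
pushleft(45): [45, 12, 94]
popright(): [45, 12]
popleft(): [12]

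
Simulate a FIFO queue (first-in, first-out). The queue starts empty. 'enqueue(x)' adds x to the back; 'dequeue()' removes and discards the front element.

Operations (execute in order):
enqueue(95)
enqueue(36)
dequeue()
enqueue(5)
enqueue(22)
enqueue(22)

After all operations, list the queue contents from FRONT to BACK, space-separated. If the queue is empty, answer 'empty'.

enqueue(95): [95]
enqueue(36): [95, 36]
dequeue(): [36]
enqueue(5): [36, 5]
enqueue(22): [36, 5, 22]
enqueue(22): [36, 5, 22, 22]

Answer: 36 5 22 22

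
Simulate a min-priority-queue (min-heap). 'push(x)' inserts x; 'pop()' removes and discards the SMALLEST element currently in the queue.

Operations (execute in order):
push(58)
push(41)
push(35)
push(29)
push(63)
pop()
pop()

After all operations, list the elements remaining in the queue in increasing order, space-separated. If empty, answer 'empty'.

push(58): heap contents = [58]
push(41): heap contents = [41, 58]
push(35): heap contents = [35, 41, 58]
push(29): heap contents = [29, 35, 41, 58]
push(63): heap contents = [29, 35, 41, 58, 63]
pop() → 29: heap contents = [35, 41, 58, 63]
pop() → 35: heap contents = [41, 58, 63]

Answer: 41 58 63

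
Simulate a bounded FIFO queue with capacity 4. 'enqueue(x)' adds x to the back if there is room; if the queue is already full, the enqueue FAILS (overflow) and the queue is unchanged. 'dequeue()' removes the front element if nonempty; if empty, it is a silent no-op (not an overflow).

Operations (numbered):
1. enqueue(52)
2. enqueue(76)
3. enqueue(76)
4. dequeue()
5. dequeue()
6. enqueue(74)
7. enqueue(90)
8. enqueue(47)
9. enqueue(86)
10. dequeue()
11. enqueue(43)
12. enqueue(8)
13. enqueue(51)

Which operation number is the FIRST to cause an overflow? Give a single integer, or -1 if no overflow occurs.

1. enqueue(52): size=1
2. enqueue(76): size=2
3. enqueue(76): size=3
4. dequeue(): size=2
5. dequeue(): size=1
6. enqueue(74): size=2
7. enqueue(90): size=3
8. enqueue(47): size=4
9. enqueue(86): size=4=cap → OVERFLOW (fail)
10. dequeue(): size=3
11. enqueue(43): size=4
12. enqueue(8): size=4=cap → OVERFLOW (fail)
13. enqueue(51): size=4=cap → OVERFLOW (fail)

Answer: 9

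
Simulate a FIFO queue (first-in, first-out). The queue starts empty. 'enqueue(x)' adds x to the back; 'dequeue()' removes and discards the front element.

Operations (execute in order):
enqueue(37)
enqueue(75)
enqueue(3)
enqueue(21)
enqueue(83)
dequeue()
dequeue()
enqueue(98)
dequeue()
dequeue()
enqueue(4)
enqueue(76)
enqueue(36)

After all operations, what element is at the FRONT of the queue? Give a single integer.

enqueue(37): queue = [37]
enqueue(75): queue = [37, 75]
enqueue(3): queue = [37, 75, 3]
enqueue(21): queue = [37, 75, 3, 21]
enqueue(83): queue = [37, 75, 3, 21, 83]
dequeue(): queue = [75, 3, 21, 83]
dequeue(): queue = [3, 21, 83]
enqueue(98): queue = [3, 21, 83, 98]
dequeue(): queue = [21, 83, 98]
dequeue(): queue = [83, 98]
enqueue(4): queue = [83, 98, 4]
enqueue(76): queue = [83, 98, 4, 76]
enqueue(36): queue = [83, 98, 4, 76, 36]

Answer: 83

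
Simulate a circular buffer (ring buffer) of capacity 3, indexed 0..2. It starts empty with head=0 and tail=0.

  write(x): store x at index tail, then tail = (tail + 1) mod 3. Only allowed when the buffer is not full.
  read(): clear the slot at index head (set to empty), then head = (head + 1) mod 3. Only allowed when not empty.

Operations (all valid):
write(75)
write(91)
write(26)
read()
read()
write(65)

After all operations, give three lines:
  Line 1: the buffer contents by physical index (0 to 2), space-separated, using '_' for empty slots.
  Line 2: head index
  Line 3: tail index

write(75): buf=[75 _ _], head=0, tail=1, size=1
write(91): buf=[75 91 _], head=0, tail=2, size=2
write(26): buf=[75 91 26], head=0, tail=0, size=3
read(): buf=[_ 91 26], head=1, tail=0, size=2
read(): buf=[_ _ 26], head=2, tail=0, size=1
write(65): buf=[65 _ 26], head=2, tail=1, size=2

Answer: 65 _ 26
2
1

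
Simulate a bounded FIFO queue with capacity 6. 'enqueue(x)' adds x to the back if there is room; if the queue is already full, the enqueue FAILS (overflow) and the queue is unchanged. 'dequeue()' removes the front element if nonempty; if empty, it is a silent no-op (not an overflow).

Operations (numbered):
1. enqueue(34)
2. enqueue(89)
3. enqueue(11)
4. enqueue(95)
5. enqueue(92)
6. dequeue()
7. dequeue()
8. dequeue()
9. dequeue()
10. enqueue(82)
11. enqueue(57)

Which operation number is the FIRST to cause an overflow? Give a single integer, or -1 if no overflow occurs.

1. enqueue(34): size=1
2. enqueue(89): size=2
3. enqueue(11): size=3
4. enqueue(95): size=4
5. enqueue(92): size=5
6. dequeue(): size=4
7. dequeue(): size=3
8. dequeue(): size=2
9. dequeue(): size=1
10. enqueue(82): size=2
11. enqueue(57): size=3

Answer: -1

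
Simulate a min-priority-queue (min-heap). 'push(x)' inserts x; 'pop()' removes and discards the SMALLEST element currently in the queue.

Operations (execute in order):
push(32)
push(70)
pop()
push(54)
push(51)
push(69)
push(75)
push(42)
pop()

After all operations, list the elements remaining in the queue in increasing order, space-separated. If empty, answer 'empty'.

Answer: 51 54 69 70 75

Derivation:
push(32): heap contents = [32]
push(70): heap contents = [32, 70]
pop() → 32: heap contents = [70]
push(54): heap contents = [54, 70]
push(51): heap contents = [51, 54, 70]
push(69): heap contents = [51, 54, 69, 70]
push(75): heap contents = [51, 54, 69, 70, 75]
push(42): heap contents = [42, 51, 54, 69, 70, 75]
pop() → 42: heap contents = [51, 54, 69, 70, 75]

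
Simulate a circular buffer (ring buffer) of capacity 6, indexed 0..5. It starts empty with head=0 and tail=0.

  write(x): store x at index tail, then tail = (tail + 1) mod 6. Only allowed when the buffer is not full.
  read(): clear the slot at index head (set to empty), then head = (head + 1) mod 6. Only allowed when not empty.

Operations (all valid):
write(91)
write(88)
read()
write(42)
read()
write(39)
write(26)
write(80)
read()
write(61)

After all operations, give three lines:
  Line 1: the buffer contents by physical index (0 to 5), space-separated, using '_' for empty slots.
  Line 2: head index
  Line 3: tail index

write(91): buf=[91 _ _ _ _ _], head=0, tail=1, size=1
write(88): buf=[91 88 _ _ _ _], head=0, tail=2, size=2
read(): buf=[_ 88 _ _ _ _], head=1, tail=2, size=1
write(42): buf=[_ 88 42 _ _ _], head=1, tail=3, size=2
read(): buf=[_ _ 42 _ _ _], head=2, tail=3, size=1
write(39): buf=[_ _ 42 39 _ _], head=2, tail=4, size=2
write(26): buf=[_ _ 42 39 26 _], head=2, tail=5, size=3
write(80): buf=[_ _ 42 39 26 80], head=2, tail=0, size=4
read(): buf=[_ _ _ 39 26 80], head=3, tail=0, size=3
write(61): buf=[61 _ _ 39 26 80], head=3, tail=1, size=4

Answer: 61 _ _ 39 26 80
3
1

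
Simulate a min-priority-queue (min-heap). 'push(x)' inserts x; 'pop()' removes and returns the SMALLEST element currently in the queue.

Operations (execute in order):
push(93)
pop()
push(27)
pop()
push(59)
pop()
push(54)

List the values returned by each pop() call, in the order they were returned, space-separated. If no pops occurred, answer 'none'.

Answer: 93 27 59

Derivation:
push(93): heap contents = [93]
pop() → 93: heap contents = []
push(27): heap contents = [27]
pop() → 27: heap contents = []
push(59): heap contents = [59]
pop() → 59: heap contents = []
push(54): heap contents = [54]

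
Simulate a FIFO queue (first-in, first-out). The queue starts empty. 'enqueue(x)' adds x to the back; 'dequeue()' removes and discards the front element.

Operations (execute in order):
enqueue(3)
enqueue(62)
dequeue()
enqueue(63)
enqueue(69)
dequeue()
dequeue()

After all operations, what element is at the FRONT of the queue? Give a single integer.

Answer: 69

Derivation:
enqueue(3): queue = [3]
enqueue(62): queue = [3, 62]
dequeue(): queue = [62]
enqueue(63): queue = [62, 63]
enqueue(69): queue = [62, 63, 69]
dequeue(): queue = [63, 69]
dequeue(): queue = [69]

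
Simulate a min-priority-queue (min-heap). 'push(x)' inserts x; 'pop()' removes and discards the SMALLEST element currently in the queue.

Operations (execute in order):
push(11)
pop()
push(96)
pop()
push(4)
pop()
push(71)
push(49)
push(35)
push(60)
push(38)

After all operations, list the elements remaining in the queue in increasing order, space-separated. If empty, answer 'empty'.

Answer: 35 38 49 60 71

Derivation:
push(11): heap contents = [11]
pop() → 11: heap contents = []
push(96): heap contents = [96]
pop() → 96: heap contents = []
push(4): heap contents = [4]
pop() → 4: heap contents = []
push(71): heap contents = [71]
push(49): heap contents = [49, 71]
push(35): heap contents = [35, 49, 71]
push(60): heap contents = [35, 49, 60, 71]
push(38): heap contents = [35, 38, 49, 60, 71]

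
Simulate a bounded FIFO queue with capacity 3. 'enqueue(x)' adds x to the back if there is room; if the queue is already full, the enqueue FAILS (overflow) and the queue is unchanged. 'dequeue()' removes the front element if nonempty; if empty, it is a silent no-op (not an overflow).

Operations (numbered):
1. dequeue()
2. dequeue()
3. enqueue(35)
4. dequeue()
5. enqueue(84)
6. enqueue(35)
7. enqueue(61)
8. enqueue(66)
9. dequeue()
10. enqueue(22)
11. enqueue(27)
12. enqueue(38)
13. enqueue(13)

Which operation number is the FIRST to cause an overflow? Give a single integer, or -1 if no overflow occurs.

1. dequeue(): empty, no-op, size=0
2. dequeue(): empty, no-op, size=0
3. enqueue(35): size=1
4. dequeue(): size=0
5. enqueue(84): size=1
6. enqueue(35): size=2
7. enqueue(61): size=3
8. enqueue(66): size=3=cap → OVERFLOW (fail)
9. dequeue(): size=2
10. enqueue(22): size=3
11. enqueue(27): size=3=cap → OVERFLOW (fail)
12. enqueue(38): size=3=cap → OVERFLOW (fail)
13. enqueue(13): size=3=cap → OVERFLOW (fail)

Answer: 8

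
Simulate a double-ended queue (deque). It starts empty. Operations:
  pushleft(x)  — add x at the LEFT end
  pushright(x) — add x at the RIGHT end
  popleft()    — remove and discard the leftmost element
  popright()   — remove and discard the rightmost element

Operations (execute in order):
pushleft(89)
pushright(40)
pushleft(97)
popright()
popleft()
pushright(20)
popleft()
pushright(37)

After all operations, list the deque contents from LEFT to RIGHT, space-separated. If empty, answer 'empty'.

Answer: 20 37

Derivation:
pushleft(89): [89]
pushright(40): [89, 40]
pushleft(97): [97, 89, 40]
popright(): [97, 89]
popleft(): [89]
pushright(20): [89, 20]
popleft(): [20]
pushright(37): [20, 37]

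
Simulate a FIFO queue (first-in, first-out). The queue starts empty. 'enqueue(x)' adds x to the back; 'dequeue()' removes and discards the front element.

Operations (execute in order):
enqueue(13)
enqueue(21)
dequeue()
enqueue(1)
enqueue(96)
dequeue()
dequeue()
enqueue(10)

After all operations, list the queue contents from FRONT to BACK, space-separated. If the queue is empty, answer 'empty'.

Answer: 96 10

Derivation:
enqueue(13): [13]
enqueue(21): [13, 21]
dequeue(): [21]
enqueue(1): [21, 1]
enqueue(96): [21, 1, 96]
dequeue(): [1, 96]
dequeue(): [96]
enqueue(10): [96, 10]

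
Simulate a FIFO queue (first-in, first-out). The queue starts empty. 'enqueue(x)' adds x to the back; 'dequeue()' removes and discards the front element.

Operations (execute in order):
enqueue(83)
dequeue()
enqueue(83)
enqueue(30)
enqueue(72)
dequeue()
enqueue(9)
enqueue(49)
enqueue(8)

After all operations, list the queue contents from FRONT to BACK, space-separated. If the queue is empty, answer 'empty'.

enqueue(83): [83]
dequeue(): []
enqueue(83): [83]
enqueue(30): [83, 30]
enqueue(72): [83, 30, 72]
dequeue(): [30, 72]
enqueue(9): [30, 72, 9]
enqueue(49): [30, 72, 9, 49]
enqueue(8): [30, 72, 9, 49, 8]

Answer: 30 72 9 49 8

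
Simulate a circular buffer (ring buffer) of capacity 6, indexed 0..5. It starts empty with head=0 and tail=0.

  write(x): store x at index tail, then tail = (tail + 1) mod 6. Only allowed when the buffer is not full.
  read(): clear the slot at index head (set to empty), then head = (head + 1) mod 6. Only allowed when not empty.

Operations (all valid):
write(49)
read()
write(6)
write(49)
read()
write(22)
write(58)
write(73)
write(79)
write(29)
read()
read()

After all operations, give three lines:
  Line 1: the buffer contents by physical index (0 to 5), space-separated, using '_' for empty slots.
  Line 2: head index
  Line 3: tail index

write(49): buf=[49 _ _ _ _ _], head=0, tail=1, size=1
read(): buf=[_ _ _ _ _ _], head=1, tail=1, size=0
write(6): buf=[_ 6 _ _ _ _], head=1, tail=2, size=1
write(49): buf=[_ 6 49 _ _ _], head=1, tail=3, size=2
read(): buf=[_ _ 49 _ _ _], head=2, tail=3, size=1
write(22): buf=[_ _ 49 22 _ _], head=2, tail=4, size=2
write(58): buf=[_ _ 49 22 58 _], head=2, tail=5, size=3
write(73): buf=[_ _ 49 22 58 73], head=2, tail=0, size=4
write(79): buf=[79 _ 49 22 58 73], head=2, tail=1, size=5
write(29): buf=[79 29 49 22 58 73], head=2, tail=2, size=6
read(): buf=[79 29 _ 22 58 73], head=3, tail=2, size=5
read(): buf=[79 29 _ _ 58 73], head=4, tail=2, size=4

Answer: 79 29 _ _ 58 73
4
2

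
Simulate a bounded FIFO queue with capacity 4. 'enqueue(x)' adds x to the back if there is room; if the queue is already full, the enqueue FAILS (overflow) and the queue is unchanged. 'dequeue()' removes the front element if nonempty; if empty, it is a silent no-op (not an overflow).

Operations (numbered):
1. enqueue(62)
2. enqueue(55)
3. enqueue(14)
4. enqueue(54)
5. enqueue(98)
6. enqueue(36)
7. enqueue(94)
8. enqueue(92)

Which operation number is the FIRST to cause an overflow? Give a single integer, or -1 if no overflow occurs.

Answer: 5

Derivation:
1. enqueue(62): size=1
2. enqueue(55): size=2
3. enqueue(14): size=3
4. enqueue(54): size=4
5. enqueue(98): size=4=cap → OVERFLOW (fail)
6. enqueue(36): size=4=cap → OVERFLOW (fail)
7. enqueue(94): size=4=cap → OVERFLOW (fail)
8. enqueue(92): size=4=cap → OVERFLOW (fail)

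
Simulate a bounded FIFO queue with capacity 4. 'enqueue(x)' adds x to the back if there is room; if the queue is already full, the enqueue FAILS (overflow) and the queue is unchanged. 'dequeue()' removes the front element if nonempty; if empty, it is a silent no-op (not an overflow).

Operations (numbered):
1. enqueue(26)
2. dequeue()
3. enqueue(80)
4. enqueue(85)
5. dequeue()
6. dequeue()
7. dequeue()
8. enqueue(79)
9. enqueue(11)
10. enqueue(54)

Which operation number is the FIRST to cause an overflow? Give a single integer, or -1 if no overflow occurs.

Answer: -1

Derivation:
1. enqueue(26): size=1
2. dequeue(): size=0
3. enqueue(80): size=1
4. enqueue(85): size=2
5. dequeue(): size=1
6. dequeue(): size=0
7. dequeue(): empty, no-op, size=0
8. enqueue(79): size=1
9. enqueue(11): size=2
10. enqueue(54): size=3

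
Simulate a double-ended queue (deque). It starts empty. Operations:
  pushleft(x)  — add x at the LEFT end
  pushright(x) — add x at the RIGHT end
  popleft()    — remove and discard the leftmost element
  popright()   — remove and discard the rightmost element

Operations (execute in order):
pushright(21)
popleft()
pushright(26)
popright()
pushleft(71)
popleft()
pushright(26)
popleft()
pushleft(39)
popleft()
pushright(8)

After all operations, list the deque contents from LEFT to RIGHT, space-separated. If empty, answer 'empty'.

pushright(21): [21]
popleft(): []
pushright(26): [26]
popright(): []
pushleft(71): [71]
popleft(): []
pushright(26): [26]
popleft(): []
pushleft(39): [39]
popleft(): []
pushright(8): [8]

Answer: 8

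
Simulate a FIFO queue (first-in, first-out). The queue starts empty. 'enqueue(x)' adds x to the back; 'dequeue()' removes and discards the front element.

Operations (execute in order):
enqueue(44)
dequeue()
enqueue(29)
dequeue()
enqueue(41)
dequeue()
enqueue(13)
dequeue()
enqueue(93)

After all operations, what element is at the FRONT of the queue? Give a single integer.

enqueue(44): queue = [44]
dequeue(): queue = []
enqueue(29): queue = [29]
dequeue(): queue = []
enqueue(41): queue = [41]
dequeue(): queue = []
enqueue(13): queue = [13]
dequeue(): queue = []
enqueue(93): queue = [93]

Answer: 93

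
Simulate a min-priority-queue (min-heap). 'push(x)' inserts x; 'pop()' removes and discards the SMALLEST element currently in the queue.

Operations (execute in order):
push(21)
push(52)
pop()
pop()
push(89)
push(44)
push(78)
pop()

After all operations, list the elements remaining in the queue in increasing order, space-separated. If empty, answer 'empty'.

push(21): heap contents = [21]
push(52): heap contents = [21, 52]
pop() → 21: heap contents = [52]
pop() → 52: heap contents = []
push(89): heap contents = [89]
push(44): heap contents = [44, 89]
push(78): heap contents = [44, 78, 89]
pop() → 44: heap contents = [78, 89]

Answer: 78 89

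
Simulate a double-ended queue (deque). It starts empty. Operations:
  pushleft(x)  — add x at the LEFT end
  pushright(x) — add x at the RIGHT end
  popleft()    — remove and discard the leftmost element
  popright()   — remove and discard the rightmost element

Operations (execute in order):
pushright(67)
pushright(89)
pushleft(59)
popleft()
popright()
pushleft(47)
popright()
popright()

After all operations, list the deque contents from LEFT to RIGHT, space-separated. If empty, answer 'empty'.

pushright(67): [67]
pushright(89): [67, 89]
pushleft(59): [59, 67, 89]
popleft(): [67, 89]
popright(): [67]
pushleft(47): [47, 67]
popright(): [47]
popright(): []

Answer: empty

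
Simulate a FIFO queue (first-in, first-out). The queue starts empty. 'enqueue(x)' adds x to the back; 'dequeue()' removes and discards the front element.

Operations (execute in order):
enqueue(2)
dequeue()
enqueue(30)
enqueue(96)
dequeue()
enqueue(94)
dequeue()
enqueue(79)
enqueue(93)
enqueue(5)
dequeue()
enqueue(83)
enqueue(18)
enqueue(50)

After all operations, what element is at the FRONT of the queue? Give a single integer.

Answer: 79

Derivation:
enqueue(2): queue = [2]
dequeue(): queue = []
enqueue(30): queue = [30]
enqueue(96): queue = [30, 96]
dequeue(): queue = [96]
enqueue(94): queue = [96, 94]
dequeue(): queue = [94]
enqueue(79): queue = [94, 79]
enqueue(93): queue = [94, 79, 93]
enqueue(5): queue = [94, 79, 93, 5]
dequeue(): queue = [79, 93, 5]
enqueue(83): queue = [79, 93, 5, 83]
enqueue(18): queue = [79, 93, 5, 83, 18]
enqueue(50): queue = [79, 93, 5, 83, 18, 50]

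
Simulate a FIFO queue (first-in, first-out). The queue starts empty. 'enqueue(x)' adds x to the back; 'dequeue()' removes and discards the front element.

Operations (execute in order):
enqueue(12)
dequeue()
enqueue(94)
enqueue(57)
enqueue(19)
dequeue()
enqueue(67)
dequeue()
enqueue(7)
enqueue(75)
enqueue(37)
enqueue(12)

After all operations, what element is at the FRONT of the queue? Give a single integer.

Answer: 19

Derivation:
enqueue(12): queue = [12]
dequeue(): queue = []
enqueue(94): queue = [94]
enqueue(57): queue = [94, 57]
enqueue(19): queue = [94, 57, 19]
dequeue(): queue = [57, 19]
enqueue(67): queue = [57, 19, 67]
dequeue(): queue = [19, 67]
enqueue(7): queue = [19, 67, 7]
enqueue(75): queue = [19, 67, 7, 75]
enqueue(37): queue = [19, 67, 7, 75, 37]
enqueue(12): queue = [19, 67, 7, 75, 37, 12]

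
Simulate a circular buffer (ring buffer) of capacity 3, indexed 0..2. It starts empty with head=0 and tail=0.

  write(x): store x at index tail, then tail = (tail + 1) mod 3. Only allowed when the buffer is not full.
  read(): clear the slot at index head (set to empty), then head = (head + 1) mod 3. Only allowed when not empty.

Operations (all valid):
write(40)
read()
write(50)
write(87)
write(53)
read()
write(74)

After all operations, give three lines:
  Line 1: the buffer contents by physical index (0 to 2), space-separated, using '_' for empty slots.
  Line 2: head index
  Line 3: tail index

Answer: 53 74 87
2
2

Derivation:
write(40): buf=[40 _ _], head=0, tail=1, size=1
read(): buf=[_ _ _], head=1, tail=1, size=0
write(50): buf=[_ 50 _], head=1, tail=2, size=1
write(87): buf=[_ 50 87], head=1, tail=0, size=2
write(53): buf=[53 50 87], head=1, tail=1, size=3
read(): buf=[53 _ 87], head=2, tail=1, size=2
write(74): buf=[53 74 87], head=2, tail=2, size=3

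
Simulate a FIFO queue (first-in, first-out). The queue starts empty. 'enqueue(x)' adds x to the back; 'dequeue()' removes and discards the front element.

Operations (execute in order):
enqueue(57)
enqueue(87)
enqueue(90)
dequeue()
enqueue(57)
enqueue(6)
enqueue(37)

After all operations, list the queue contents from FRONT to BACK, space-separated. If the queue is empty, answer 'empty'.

Answer: 87 90 57 6 37

Derivation:
enqueue(57): [57]
enqueue(87): [57, 87]
enqueue(90): [57, 87, 90]
dequeue(): [87, 90]
enqueue(57): [87, 90, 57]
enqueue(6): [87, 90, 57, 6]
enqueue(37): [87, 90, 57, 6, 37]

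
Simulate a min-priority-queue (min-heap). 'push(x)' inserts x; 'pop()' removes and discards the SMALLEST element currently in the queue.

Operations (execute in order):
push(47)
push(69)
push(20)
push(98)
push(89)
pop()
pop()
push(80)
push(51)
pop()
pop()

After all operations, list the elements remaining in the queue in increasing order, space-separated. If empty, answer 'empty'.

push(47): heap contents = [47]
push(69): heap contents = [47, 69]
push(20): heap contents = [20, 47, 69]
push(98): heap contents = [20, 47, 69, 98]
push(89): heap contents = [20, 47, 69, 89, 98]
pop() → 20: heap contents = [47, 69, 89, 98]
pop() → 47: heap contents = [69, 89, 98]
push(80): heap contents = [69, 80, 89, 98]
push(51): heap contents = [51, 69, 80, 89, 98]
pop() → 51: heap contents = [69, 80, 89, 98]
pop() → 69: heap contents = [80, 89, 98]

Answer: 80 89 98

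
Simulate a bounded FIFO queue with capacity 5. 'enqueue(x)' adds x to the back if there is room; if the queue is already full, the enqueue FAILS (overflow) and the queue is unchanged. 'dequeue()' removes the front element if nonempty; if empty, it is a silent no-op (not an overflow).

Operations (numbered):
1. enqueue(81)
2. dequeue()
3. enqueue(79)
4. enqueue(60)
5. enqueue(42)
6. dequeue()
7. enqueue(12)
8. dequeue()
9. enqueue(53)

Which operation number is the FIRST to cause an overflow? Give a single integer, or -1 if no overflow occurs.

Answer: -1

Derivation:
1. enqueue(81): size=1
2. dequeue(): size=0
3. enqueue(79): size=1
4. enqueue(60): size=2
5. enqueue(42): size=3
6. dequeue(): size=2
7. enqueue(12): size=3
8. dequeue(): size=2
9. enqueue(53): size=3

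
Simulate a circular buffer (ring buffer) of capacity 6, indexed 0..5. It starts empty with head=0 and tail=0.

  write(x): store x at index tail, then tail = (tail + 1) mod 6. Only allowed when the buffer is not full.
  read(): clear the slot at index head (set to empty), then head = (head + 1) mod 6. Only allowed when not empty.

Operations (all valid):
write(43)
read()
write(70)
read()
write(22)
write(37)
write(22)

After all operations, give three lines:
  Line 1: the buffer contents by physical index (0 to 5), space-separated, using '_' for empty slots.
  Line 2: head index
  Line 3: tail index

write(43): buf=[43 _ _ _ _ _], head=0, tail=1, size=1
read(): buf=[_ _ _ _ _ _], head=1, tail=1, size=0
write(70): buf=[_ 70 _ _ _ _], head=1, tail=2, size=1
read(): buf=[_ _ _ _ _ _], head=2, tail=2, size=0
write(22): buf=[_ _ 22 _ _ _], head=2, tail=3, size=1
write(37): buf=[_ _ 22 37 _ _], head=2, tail=4, size=2
write(22): buf=[_ _ 22 37 22 _], head=2, tail=5, size=3

Answer: _ _ 22 37 22 _
2
5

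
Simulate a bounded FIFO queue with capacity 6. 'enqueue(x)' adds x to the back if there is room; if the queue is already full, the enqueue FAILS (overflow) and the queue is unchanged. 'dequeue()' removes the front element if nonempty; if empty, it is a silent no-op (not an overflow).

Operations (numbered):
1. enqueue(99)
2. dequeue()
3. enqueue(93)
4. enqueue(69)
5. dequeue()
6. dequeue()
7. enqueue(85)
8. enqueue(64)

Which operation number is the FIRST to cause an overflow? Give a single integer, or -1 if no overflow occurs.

Answer: -1

Derivation:
1. enqueue(99): size=1
2. dequeue(): size=0
3. enqueue(93): size=1
4. enqueue(69): size=2
5. dequeue(): size=1
6. dequeue(): size=0
7. enqueue(85): size=1
8. enqueue(64): size=2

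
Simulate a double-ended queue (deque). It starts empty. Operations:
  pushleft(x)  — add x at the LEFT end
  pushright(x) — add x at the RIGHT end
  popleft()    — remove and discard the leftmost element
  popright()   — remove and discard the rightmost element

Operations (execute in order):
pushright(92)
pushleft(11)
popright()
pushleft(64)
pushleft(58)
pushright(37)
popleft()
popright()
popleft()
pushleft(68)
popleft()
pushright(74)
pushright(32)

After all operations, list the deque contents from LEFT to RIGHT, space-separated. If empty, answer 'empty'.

Answer: 11 74 32

Derivation:
pushright(92): [92]
pushleft(11): [11, 92]
popright(): [11]
pushleft(64): [64, 11]
pushleft(58): [58, 64, 11]
pushright(37): [58, 64, 11, 37]
popleft(): [64, 11, 37]
popright(): [64, 11]
popleft(): [11]
pushleft(68): [68, 11]
popleft(): [11]
pushright(74): [11, 74]
pushright(32): [11, 74, 32]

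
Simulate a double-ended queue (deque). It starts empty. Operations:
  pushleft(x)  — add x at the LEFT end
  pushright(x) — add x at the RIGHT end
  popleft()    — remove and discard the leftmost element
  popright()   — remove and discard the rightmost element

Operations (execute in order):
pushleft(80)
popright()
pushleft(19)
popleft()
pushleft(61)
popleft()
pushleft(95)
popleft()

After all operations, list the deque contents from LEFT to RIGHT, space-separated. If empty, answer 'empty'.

pushleft(80): [80]
popright(): []
pushleft(19): [19]
popleft(): []
pushleft(61): [61]
popleft(): []
pushleft(95): [95]
popleft(): []

Answer: empty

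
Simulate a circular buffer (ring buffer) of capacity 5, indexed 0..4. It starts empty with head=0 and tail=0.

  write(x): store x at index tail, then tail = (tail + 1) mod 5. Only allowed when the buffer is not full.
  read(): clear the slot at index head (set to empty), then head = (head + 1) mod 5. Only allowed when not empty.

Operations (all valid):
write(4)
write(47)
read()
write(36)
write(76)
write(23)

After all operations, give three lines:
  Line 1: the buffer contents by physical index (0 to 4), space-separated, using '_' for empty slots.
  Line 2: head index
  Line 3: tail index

write(4): buf=[4 _ _ _ _], head=0, tail=1, size=1
write(47): buf=[4 47 _ _ _], head=0, tail=2, size=2
read(): buf=[_ 47 _ _ _], head=1, tail=2, size=1
write(36): buf=[_ 47 36 _ _], head=1, tail=3, size=2
write(76): buf=[_ 47 36 76 _], head=1, tail=4, size=3
write(23): buf=[_ 47 36 76 23], head=1, tail=0, size=4

Answer: _ 47 36 76 23
1
0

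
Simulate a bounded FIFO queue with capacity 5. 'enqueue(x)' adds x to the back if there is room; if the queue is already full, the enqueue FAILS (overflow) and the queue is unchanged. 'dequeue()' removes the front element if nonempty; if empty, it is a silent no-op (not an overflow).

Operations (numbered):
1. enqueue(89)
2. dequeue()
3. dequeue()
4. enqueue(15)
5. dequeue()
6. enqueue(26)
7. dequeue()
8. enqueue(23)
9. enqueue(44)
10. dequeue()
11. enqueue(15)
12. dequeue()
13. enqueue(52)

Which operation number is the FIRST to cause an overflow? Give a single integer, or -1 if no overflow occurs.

1. enqueue(89): size=1
2. dequeue(): size=0
3. dequeue(): empty, no-op, size=0
4. enqueue(15): size=1
5. dequeue(): size=0
6. enqueue(26): size=1
7. dequeue(): size=0
8. enqueue(23): size=1
9. enqueue(44): size=2
10. dequeue(): size=1
11. enqueue(15): size=2
12. dequeue(): size=1
13. enqueue(52): size=2

Answer: -1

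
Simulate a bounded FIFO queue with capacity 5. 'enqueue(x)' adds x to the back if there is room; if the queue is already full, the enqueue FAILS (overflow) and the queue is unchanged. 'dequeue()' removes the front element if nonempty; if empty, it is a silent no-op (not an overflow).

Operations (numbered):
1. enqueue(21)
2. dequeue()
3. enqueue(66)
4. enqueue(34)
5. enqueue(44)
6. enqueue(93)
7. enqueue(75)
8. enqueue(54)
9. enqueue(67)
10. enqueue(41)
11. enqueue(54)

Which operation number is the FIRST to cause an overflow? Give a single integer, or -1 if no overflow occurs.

1. enqueue(21): size=1
2. dequeue(): size=0
3. enqueue(66): size=1
4. enqueue(34): size=2
5. enqueue(44): size=3
6. enqueue(93): size=4
7. enqueue(75): size=5
8. enqueue(54): size=5=cap → OVERFLOW (fail)
9. enqueue(67): size=5=cap → OVERFLOW (fail)
10. enqueue(41): size=5=cap → OVERFLOW (fail)
11. enqueue(54): size=5=cap → OVERFLOW (fail)

Answer: 8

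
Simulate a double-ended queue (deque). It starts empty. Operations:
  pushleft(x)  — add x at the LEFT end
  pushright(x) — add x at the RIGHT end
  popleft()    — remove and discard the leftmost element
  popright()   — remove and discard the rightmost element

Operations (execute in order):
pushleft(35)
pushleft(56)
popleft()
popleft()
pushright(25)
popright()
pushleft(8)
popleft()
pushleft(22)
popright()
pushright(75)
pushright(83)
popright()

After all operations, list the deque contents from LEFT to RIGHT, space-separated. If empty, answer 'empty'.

pushleft(35): [35]
pushleft(56): [56, 35]
popleft(): [35]
popleft(): []
pushright(25): [25]
popright(): []
pushleft(8): [8]
popleft(): []
pushleft(22): [22]
popright(): []
pushright(75): [75]
pushright(83): [75, 83]
popright(): [75]

Answer: 75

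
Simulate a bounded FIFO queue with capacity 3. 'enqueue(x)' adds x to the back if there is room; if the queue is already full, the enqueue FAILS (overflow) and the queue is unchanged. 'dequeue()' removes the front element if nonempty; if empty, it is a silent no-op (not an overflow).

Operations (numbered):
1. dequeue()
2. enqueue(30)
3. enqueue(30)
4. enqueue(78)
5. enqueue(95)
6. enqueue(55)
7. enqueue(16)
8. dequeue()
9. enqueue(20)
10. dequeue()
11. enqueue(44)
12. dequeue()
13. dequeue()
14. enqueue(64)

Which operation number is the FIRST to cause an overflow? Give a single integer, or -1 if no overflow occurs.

Answer: 5

Derivation:
1. dequeue(): empty, no-op, size=0
2. enqueue(30): size=1
3. enqueue(30): size=2
4. enqueue(78): size=3
5. enqueue(95): size=3=cap → OVERFLOW (fail)
6. enqueue(55): size=3=cap → OVERFLOW (fail)
7. enqueue(16): size=3=cap → OVERFLOW (fail)
8. dequeue(): size=2
9. enqueue(20): size=3
10. dequeue(): size=2
11. enqueue(44): size=3
12. dequeue(): size=2
13. dequeue(): size=1
14. enqueue(64): size=2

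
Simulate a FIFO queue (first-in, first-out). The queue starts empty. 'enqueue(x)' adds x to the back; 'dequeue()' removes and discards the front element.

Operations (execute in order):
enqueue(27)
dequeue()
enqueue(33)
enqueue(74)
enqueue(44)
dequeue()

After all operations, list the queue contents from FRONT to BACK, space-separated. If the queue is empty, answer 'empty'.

enqueue(27): [27]
dequeue(): []
enqueue(33): [33]
enqueue(74): [33, 74]
enqueue(44): [33, 74, 44]
dequeue(): [74, 44]

Answer: 74 44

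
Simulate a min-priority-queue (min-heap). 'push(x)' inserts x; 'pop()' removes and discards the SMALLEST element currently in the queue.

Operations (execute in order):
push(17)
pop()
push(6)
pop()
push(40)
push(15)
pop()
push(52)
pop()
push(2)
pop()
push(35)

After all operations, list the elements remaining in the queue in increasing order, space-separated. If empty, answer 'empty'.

Answer: 35 52

Derivation:
push(17): heap contents = [17]
pop() → 17: heap contents = []
push(6): heap contents = [6]
pop() → 6: heap contents = []
push(40): heap contents = [40]
push(15): heap contents = [15, 40]
pop() → 15: heap contents = [40]
push(52): heap contents = [40, 52]
pop() → 40: heap contents = [52]
push(2): heap contents = [2, 52]
pop() → 2: heap contents = [52]
push(35): heap contents = [35, 52]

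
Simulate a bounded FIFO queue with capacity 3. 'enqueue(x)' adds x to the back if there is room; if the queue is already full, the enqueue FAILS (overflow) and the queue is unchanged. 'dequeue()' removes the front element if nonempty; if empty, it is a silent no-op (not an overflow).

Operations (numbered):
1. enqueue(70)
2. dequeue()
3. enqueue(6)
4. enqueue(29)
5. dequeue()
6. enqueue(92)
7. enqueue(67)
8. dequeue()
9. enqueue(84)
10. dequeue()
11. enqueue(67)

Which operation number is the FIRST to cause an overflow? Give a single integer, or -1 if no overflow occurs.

Answer: -1

Derivation:
1. enqueue(70): size=1
2. dequeue(): size=0
3. enqueue(6): size=1
4. enqueue(29): size=2
5. dequeue(): size=1
6. enqueue(92): size=2
7. enqueue(67): size=3
8. dequeue(): size=2
9. enqueue(84): size=3
10. dequeue(): size=2
11. enqueue(67): size=3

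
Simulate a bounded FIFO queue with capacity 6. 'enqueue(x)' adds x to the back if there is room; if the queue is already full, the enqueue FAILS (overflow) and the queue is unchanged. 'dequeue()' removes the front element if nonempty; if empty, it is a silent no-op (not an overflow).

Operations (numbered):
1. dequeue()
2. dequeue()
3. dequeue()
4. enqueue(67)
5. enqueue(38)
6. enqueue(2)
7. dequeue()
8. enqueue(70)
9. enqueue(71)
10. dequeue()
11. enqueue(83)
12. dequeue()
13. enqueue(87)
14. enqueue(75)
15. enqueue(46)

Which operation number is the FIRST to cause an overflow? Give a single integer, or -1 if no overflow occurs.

Answer: -1

Derivation:
1. dequeue(): empty, no-op, size=0
2. dequeue(): empty, no-op, size=0
3. dequeue(): empty, no-op, size=0
4. enqueue(67): size=1
5. enqueue(38): size=2
6. enqueue(2): size=3
7. dequeue(): size=2
8. enqueue(70): size=3
9. enqueue(71): size=4
10. dequeue(): size=3
11. enqueue(83): size=4
12. dequeue(): size=3
13. enqueue(87): size=4
14. enqueue(75): size=5
15. enqueue(46): size=6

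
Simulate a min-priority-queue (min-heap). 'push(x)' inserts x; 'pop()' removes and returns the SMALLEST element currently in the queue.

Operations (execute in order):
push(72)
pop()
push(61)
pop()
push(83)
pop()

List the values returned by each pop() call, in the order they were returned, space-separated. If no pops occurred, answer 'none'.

Answer: 72 61 83

Derivation:
push(72): heap contents = [72]
pop() → 72: heap contents = []
push(61): heap contents = [61]
pop() → 61: heap contents = []
push(83): heap contents = [83]
pop() → 83: heap contents = []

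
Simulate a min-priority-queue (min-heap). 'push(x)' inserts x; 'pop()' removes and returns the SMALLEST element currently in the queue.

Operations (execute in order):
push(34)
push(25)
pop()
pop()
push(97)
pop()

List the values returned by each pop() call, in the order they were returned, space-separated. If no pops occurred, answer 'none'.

push(34): heap contents = [34]
push(25): heap contents = [25, 34]
pop() → 25: heap contents = [34]
pop() → 34: heap contents = []
push(97): heap contents = [97]
pop() → 97: heap contents = []

Answer: 25 34 97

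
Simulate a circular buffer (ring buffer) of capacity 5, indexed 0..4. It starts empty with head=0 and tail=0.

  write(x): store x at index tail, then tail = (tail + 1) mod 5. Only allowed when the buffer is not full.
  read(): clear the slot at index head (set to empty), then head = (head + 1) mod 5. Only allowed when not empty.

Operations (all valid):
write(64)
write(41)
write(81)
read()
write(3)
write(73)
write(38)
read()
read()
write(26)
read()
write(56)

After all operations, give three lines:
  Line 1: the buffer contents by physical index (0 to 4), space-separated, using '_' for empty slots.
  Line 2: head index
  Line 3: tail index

write(64): buf=[64 _ _ _ _], head=0, tail=1, size=1
write(41): buf=[64 41 _ _ _], head=0, tail=2, size=2
write(81): buf=[64 41 81 _ _], head=0, tail=3, size=3
read(): buf=[_ 41 81 _ _], head=1, tail=3, size=2
write(3): buf=[_ 41 81 3 _], head=1, tail=4, size=3
write(73): buf=[_ 41 81 3 73], head=1, tail=0, size=4
write(38): buf=[38 41 81 3 73], head=1, tail=1, size=5
read(): buf=[38 _ 81 3 73], head=2, tail=1, size=4
read(): buf=[38 _ _ 3 73], head=3, tail=1, size=3
write(26): buf=[38 26 _ 3 73], head=3, tail=2, size=4
read(): buf=[38 26 _ _ 73], head=4, tail=2, size=3
write(56): buf=[38 26 56 _ 73], head=4, tail=3, size=4

Answer: 38 26 56 _ 73
4
3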